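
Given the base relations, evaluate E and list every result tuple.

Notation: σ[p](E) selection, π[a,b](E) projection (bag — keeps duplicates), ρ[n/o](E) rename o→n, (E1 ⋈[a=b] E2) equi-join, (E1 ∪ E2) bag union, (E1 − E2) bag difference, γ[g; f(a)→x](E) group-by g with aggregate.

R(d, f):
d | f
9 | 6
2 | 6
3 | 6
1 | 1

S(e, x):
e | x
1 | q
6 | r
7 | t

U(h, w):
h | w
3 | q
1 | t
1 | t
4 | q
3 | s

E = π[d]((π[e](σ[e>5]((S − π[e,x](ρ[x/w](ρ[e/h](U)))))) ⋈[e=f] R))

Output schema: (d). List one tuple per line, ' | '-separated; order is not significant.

Per-node cardinality:
  S → 3
  U → 5
  ρ[e/h](U) → 5
  ρ[x/w](ρ[e/h](U)) → 5
  π[e,x](ρ[x/w](ρ[e/h](U))) → 5
  (S − π[e,x](ρ[x/w](ρ[e/h](U)))) → 3
  σ[e>5]((S − π[e,x](ρ[x/w](ρ[e/h](U))))) → 2
  π[e](σ[e>5]((S − π[e,x](ρ[x/w](ρ[e/h](U)))))) → 2
  R → 4
  (π[e](σ[e>5]((S − π[e,x](ρ[x/w](ρ[e/h](U)))))) ⋈[e=f] R) → 3
  π[d]((π[e](σ[e>5]((S − π[e,x](ρ[x/w](ρ[e/h](U)))))) ⋈[e=f] R)) → 3

== RESULT ==
d
2
3
9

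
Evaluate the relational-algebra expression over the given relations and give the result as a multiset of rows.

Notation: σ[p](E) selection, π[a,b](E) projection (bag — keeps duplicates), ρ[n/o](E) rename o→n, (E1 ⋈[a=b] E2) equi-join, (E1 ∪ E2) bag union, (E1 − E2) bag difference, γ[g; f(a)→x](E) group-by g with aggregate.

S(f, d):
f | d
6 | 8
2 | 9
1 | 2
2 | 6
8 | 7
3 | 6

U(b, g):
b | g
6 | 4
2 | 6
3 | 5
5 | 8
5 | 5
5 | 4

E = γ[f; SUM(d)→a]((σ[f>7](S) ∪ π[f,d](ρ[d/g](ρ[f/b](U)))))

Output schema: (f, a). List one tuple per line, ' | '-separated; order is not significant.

Stepwise |·|:
  S → 6
  σ[f>7](S) → 1
  U → 6
  ρ[f/b](U) → 6
  ρ[d/g](ρ[f/b](U)) → 6
  π[f,d](ρ[d/g](ρ[f/b](U))) → 6
  (σ[f>7](S) ∪ π[f,d](ρ[d/g](ρ[f/b](U)))) → 7
  γ[f; SUM(d)→a]((σ[f>7](S) ∪ π[f,d](ρ[d/g](ρ[f/b](U))))) → 5

== RESULT ==
f | a
2 | 6
3 | 5
5 | 17
6 | 4
8 | 7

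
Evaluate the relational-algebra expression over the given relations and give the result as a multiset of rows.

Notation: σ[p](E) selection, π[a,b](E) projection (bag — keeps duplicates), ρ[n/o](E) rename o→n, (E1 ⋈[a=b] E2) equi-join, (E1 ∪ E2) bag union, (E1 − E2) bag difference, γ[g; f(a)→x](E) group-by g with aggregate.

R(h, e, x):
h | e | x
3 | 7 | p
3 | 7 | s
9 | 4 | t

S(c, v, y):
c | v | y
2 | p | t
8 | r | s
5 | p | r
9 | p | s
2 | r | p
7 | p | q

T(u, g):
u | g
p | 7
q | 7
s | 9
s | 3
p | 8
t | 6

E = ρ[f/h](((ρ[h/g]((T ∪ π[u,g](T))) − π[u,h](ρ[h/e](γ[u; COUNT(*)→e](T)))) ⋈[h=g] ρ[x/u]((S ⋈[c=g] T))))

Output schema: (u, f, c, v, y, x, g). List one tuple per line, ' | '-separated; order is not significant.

Row counts bottom-up:
  T → 6
  T → 6
  π[u,g](T) → 6
  (T ∪ π[u,g](T)) → 12
  ρ[h/g]((T ∪ π[u,g](T))) → 12
  T → 6
  γ[u; COUNT(*)→e](T) → 4
  ρ[h/e](γ[u; COUNT(*)→e](T)) → 4
  π[u,h](ρ[h/e](γ[u; COUNT(*)→e](T))) → 4
  (ρ[h/g]((T ∪ π[u,g](T))) − π[u,h](ρ[h/e](γ[u; COUNT(*)→e](T)))) → 12
  S → 6
  T → 6
  (S ⋈[c=g] T) → 4
  ρ[x/u]((S ⋈[c=g] T)) → 4
  ((ρ[h/g]((T ∪ π[u,g](T))) − π[u,h](ρ[h/e](γ[u; COUNT(*)→e](T)))) ⋈[h=g] ρ[x/u]((S ⋈[c=g] T))) → 12
  ρ[f/h](((ρ[h/g]((T ∪ π[u,g](T))) − π[u,h](ρ[h/e](γ[u; COUNT(*)→e](T)))) ⋈[h=g] ρ[x/u]((S ⋈[c=g] T)))) → 12

== RESULT ==
u | f | c | v | y | x | g
p | 7 | 7 | p | q | p | 7
p | 7 | 7 | p | q | p | 7
p | 7 | 7 | p | q | q | 7
p | 7 | 7 | p | q | q | 7
p | 8 | 8 | r | s | p | 8
p | 8 | 8 | r | s | p | 8
q | 7 | 7 | p | q | p | 7
q | 7 | 7 | p | q | p | 7
q | 7 | 7 | p | q | q | 7
q | 7 | 7 | p | q | q | 7
s | 9 | 9 | p | s | s | 9
s | 9 | 9 | p | s | s | 9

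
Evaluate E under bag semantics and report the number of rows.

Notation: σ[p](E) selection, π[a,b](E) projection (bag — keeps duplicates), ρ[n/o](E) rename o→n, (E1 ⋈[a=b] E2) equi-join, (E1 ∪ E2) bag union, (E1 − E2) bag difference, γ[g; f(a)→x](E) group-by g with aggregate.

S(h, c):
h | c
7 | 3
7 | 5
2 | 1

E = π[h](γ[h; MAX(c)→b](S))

Per-node cardinality:
  S → 3
  γ[h; MAX(c)→b](S) → 2
  π[h](γ[h; MAX(c)→b](S)) → 2

|E| = 2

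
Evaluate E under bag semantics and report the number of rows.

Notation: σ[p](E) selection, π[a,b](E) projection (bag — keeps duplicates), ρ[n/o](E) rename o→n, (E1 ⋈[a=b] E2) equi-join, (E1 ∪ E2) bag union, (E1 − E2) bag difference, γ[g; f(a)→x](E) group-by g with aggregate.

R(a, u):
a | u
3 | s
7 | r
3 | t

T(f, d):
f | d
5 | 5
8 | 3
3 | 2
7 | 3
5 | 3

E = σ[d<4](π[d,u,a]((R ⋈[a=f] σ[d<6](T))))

Subexpression sizes:
  R → 3
  T → 5
  σ[d<6](T) → 5
  (R ⋈[a=f] σ[d<6](T)) → 3
  π[d,u,a]((R ⋈[a=f] σ[d<6](T))) → 3
  σ[d<4](π[d,u,a]((R ⋈[a=f] σ[d<6](T)))) → 3

|E| = 3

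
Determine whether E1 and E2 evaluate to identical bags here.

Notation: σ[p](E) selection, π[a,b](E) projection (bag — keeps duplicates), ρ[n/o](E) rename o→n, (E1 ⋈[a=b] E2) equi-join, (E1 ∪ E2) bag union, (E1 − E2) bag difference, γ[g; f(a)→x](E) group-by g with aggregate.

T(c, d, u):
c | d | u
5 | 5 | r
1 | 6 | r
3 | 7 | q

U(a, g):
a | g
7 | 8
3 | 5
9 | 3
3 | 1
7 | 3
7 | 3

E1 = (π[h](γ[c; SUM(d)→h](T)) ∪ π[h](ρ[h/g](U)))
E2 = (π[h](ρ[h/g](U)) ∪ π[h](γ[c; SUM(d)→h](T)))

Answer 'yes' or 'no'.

E1 subexpression sizes:
  T → 3
  γ[c; SUM(d)→h](T) → 3
  π[h](γ[c; SUM(d)→h](T)) → 3
  U → 6
  ρ[h/g](U) → 6
  π[h](ρ[h/g](U)) → 6
  (π[h](γ[c; SUM(d)→h](T)) ∪ π[h](ρ[h/g](U))) → 9
E2 subexpression sizes:
  U → 6
  ρ[h/g](U) → 6
  π[h](ρ[h/g](U)) → 6
  T → 3
  γ[c; SUM(d)→h](T) → 3
  π[h](γ[c; SUM(d)→h](T)) → 3
  (π[h](ρ[h/g](U)) ∪ π[h](γ[c; SUM(d)→h](T))) → 9

E1 and E2 produce the same multiset:
h
1
3
3
3
5
5
6
7
8

yes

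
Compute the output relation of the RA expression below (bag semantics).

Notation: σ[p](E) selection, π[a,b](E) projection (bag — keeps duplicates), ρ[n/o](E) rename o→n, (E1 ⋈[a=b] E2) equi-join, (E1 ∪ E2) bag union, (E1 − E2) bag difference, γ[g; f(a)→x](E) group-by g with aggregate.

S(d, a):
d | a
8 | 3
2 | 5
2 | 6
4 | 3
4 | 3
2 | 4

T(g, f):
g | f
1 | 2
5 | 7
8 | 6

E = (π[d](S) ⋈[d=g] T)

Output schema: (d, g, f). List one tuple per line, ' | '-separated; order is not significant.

Stepwise |·|:
  S → 6
  π[d](S) → 6
  T → 3
  (π[d](S) ⋈[d=g] T) → 1

== RESULT ==
d | g | f
8 | 8 | 6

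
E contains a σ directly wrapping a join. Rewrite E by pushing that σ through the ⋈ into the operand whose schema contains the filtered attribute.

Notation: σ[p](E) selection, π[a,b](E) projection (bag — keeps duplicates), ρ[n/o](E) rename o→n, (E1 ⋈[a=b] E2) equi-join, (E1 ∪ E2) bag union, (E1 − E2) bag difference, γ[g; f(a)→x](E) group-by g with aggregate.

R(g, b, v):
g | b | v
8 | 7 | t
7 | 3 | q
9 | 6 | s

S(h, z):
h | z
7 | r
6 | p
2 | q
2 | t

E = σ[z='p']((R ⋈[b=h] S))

σ filters on z, owned by the right side.
E' = (R ⋈[b=h] σ[z='p'](S))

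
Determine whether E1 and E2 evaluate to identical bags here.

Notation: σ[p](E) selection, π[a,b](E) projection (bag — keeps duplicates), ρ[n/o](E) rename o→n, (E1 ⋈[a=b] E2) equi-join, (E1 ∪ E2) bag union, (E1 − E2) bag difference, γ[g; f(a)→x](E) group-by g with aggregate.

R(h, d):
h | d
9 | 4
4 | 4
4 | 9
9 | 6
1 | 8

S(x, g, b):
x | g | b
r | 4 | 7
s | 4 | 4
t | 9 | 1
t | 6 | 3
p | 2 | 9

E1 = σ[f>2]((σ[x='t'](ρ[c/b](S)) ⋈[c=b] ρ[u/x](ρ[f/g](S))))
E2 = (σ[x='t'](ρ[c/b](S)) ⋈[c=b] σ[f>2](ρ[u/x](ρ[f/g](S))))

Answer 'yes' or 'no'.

E1 subexpression sizes:
  S → 5
  ρ[c/b](S) → 5
  σ[x='t'](ρ[c/b](S)) → 2
  S → 5
  ρ[f/g](S) → 5
  ρ[u/x](ρ[f/g](S)) → 5
  (σ[x='t'](ρ[c/b](S)) ⋈[c=b] ρ[u/x](ρ[f/g](S))) → 2
  σ[f>2]((σ[x='t'](ρ[c/b](S)) ⋈[c=b] ρ[u/x](ρ[f/g](S)))) → 2
E2 subexpression sizes:
  S → 5
  ρ[c/b](S) → 5
  σ[x='t'](ρ[c/b](S)) → 2
  S → 5
  ρ[f/g](S) → 5
  ρ[u/x](ρ[f/g](S)) → 5
  σ[f>2](ρ[u/x](ρ[f/g](S))) → 4
  (σ[x='t'](ρ[c/b](S)) ⋈[c=b] σ[f>2](ρ[u/x](ρ[f/g](S)))) → 2

E1 and E2 produce the same multiset:
x | g | c | u | f | b
t | 6 | 3 | t | 6 | 3
t | 9 | 1 | t | 9 | 1

yes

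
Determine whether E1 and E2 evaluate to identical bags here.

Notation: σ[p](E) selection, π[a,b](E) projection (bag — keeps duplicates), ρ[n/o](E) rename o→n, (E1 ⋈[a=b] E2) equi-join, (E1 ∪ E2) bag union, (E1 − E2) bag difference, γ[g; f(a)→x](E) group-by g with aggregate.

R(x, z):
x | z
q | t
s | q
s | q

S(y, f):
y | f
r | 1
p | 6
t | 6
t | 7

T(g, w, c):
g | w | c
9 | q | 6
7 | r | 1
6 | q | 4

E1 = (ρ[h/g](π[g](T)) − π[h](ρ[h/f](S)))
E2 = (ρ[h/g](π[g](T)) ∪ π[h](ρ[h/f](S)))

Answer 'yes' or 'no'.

E1 subexpression sizes:
  T → 3
  π[g](T) → 3
  ρ[h/g](π[g](T)) → 3
  S → 4
  ρ[h/f](S) → 4
  π[h](ρ[h/f](S)) → 4
  (ρ[h/g](π[g](T)) − π[h](ρ[h/f](S))) → 1
E2 subexpression sizes:
  T → 3
  π[g](T) → 3
  ρ[h/g](π[g](T)) → 3
  S → 4
  ρ[h/f](S) → 4
  π[h](ρ[h/f](S)) → 4
  (ρ[h/g](π[g](T)) ∪ π[h](ρ[h/f](S))) → 7

E1 result:
h
9
E2 result:
h
1
6
6
6
7
7
9
Witness: (6,) appears 0× in E1 but 3× in E2.

no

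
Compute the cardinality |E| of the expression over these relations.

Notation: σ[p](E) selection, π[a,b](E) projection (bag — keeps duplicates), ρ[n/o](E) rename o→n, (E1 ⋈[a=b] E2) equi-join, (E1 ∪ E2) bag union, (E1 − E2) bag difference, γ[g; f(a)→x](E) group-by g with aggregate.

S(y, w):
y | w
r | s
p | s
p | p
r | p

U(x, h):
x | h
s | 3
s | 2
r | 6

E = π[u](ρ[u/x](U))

Row counts bottom-up:
  U → 3
  ρ[u/x](U) → 3
  π[u](ρ[u/x](U)) → 3

|E| = 3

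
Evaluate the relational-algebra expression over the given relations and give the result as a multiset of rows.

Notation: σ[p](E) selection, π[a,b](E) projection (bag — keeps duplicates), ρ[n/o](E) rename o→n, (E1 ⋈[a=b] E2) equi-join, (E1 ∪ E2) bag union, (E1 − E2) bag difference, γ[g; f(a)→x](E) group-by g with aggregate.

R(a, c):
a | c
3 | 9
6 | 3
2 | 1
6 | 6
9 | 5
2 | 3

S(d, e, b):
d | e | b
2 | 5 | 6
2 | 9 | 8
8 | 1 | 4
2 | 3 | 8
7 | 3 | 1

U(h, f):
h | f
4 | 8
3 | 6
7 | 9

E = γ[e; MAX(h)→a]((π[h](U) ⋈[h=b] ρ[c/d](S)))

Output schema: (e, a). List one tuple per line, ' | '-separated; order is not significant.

Stepwise |·|:
  U → 3
  π[h](U) → 3
  S → 5
  ρ[c/d](S) → 5
  (π[h](U) ⋈[h=b] ρ[c/d](S)) → 1
  γ[e; MAX(h)→a]((π[h](U) ⋈[h=b] ρ[c/d](S))) → 1

== RESULT ==
e | a
1 | 4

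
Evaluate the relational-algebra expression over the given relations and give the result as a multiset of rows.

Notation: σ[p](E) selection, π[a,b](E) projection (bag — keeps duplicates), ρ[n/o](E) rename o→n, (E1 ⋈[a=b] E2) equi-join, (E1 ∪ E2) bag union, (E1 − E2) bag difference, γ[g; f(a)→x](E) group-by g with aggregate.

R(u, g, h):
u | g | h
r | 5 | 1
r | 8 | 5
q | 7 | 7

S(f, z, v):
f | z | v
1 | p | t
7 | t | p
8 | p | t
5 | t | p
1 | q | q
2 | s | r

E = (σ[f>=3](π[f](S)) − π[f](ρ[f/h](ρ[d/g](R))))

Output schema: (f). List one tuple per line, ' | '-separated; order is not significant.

Row counts bottom-up:
  S → 6
  π[f](S) → 6
  σ[f>=3](π[f](S)) → 3
  R → 3
  ρ[d/g](R) → 3
  ρ[f/h](ρ[d/g](R)) → 3
  π[f](ρ[f/h](ρ[d/g](R))) → 3
  (σ[f>=3](π[f](S)) − π[f](ρ[f/h](ρ[d/g](R)))) → 1

== RESULT ==
f
8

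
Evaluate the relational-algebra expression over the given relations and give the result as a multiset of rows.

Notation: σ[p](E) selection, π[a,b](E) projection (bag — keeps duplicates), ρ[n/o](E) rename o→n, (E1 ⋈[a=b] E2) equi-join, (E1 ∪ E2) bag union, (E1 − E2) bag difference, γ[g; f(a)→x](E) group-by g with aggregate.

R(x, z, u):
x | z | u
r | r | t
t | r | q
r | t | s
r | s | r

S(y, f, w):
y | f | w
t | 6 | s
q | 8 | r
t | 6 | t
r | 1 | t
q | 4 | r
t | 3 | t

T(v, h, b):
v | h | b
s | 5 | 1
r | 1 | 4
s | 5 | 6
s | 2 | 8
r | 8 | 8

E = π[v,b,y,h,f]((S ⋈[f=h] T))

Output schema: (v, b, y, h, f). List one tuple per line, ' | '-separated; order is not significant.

Subexpression sizes:
  S → 6
  T → 5
  (S ⋈[f=h] T) → 2
  π[v,b,y,h,f]((S ⋈[f=h] T)) → 2

== RESULT ==
v | b | y | h | f
r | 4 | r | 1 | 1
r | 8 | q | 8 | 8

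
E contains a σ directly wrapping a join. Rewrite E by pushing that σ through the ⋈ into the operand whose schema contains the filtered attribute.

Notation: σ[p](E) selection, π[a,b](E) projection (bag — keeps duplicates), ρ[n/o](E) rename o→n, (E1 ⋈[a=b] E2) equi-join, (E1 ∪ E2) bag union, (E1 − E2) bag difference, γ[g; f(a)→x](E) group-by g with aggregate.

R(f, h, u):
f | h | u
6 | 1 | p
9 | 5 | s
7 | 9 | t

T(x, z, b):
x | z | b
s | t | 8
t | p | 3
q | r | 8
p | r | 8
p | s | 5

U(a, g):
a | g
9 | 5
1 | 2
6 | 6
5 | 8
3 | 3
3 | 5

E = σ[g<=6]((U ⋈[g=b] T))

σ filters on g, owned by the left side.
E' = (σ[g<=6](U) ⋈[g=b] T)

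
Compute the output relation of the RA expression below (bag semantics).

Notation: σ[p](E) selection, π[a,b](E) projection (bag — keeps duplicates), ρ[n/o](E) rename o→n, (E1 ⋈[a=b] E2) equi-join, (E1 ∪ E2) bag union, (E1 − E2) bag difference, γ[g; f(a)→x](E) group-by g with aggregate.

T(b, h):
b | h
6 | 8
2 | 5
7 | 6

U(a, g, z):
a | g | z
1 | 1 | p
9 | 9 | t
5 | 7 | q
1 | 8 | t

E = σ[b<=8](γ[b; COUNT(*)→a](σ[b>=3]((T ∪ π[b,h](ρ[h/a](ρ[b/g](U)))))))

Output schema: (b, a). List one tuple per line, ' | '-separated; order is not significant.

Stepwise |·|:
  T → 3
  U → 4
  ρ[b/g](U) → 4
  ρ[h/a](ρ[b/g](U)) → 4
  π[b,h](ρ[h/a](ρ[b/g](U))) → 4
  (T ∪ π[b,h](ρ[h/a](ρ[b/g](U)))) → 7
  σ[b>=3]((T ∪ π[b,h](ρ[h/a](ρ[b/g](U))))) → 5
  γ[b; COUNT(*)→a](σ[b>=3]((T ∪ π[b,h](ρ[h/a](ρ[b/g](U)))))) → 4
  σ[b<=8](γ[b; COUNT(*)→a](σ[b>=3]((T ∪ π[b,h](ρ[h/a](ρ[b/g](U))))))) → 3

== RESULT ==
b | a
6 | 1
7 | 2
8 | 1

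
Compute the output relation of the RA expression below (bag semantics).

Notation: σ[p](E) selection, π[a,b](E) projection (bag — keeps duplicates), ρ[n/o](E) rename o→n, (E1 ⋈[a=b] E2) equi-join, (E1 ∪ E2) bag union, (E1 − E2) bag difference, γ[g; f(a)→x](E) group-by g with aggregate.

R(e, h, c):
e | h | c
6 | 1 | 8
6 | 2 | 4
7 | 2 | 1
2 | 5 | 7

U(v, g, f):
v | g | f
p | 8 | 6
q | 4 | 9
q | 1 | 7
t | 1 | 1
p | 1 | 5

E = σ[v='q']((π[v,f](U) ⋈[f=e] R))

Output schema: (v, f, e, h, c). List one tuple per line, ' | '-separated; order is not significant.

Stepwise |·|:
  U → 5
  π[v,f](U) → 5
  R → 4
  (π[v,f](U) ⋈[f=e] R) → 3
  σ[v='q']((π[v,f](U) ⋈[f=e] R)) → 1

== RESULT ==
v | f | e | h | c
q | 7 | 7 | 2 | 1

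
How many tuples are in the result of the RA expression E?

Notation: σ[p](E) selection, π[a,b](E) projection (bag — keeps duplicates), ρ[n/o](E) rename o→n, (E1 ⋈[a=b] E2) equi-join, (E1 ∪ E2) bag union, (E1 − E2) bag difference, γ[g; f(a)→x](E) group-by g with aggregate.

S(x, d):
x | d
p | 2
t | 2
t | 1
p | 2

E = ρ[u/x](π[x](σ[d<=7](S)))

Subexpression sizes:
  S → 4
  σ[d<=7](S) → 4
  π[x](σ[d<=7](S)) → 4
  ρ[u/x](π[x](σ[d<=7](S))) → 4

|E| = 4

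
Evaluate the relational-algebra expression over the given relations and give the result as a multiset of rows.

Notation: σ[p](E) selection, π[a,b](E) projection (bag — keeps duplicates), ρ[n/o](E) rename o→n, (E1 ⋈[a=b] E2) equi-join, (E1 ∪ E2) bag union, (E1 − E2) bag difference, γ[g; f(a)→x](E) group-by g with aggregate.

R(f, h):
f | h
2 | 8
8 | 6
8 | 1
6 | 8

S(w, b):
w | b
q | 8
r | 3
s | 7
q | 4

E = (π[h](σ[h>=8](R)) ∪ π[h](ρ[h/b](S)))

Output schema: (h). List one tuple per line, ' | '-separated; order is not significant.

Subexpression sizes:
  R → 4
  σ[h>=8](R) → 2
  π[h](σ[h>=8](R)) → 2
  S → 4
  ρ[h/b](S) → 4
  π[h](ρ[h/b](S)) → 4
  (π[h](σ[h>=8](R)) ∪ π[h](ρ[h/b](S))) → 6

== RESULT ==
h
3
4
7
8
8
8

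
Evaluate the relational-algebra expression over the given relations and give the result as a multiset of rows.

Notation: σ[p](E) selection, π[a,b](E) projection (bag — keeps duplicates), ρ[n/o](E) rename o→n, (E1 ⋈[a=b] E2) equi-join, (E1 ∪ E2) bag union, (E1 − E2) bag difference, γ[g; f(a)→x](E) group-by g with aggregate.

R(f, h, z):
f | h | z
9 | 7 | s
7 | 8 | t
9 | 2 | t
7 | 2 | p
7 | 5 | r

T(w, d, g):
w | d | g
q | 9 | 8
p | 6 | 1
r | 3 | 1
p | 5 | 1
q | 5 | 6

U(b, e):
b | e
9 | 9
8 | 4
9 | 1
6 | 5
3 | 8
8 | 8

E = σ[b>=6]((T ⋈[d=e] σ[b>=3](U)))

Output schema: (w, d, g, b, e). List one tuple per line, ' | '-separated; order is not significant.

Stepwise |·|:
  T → 5
  U → 6
  σ[b>=3](U) → 6
  (T ⋈[d=e] σ[b>=3](U)) → 3
  σ[b>=6]((T ⋈[d=e] σ[b>=3](U))) → 3

== RESULT ==
w | d | g | b | e
p | 5 | 1 | 6 | 5
q | 5 | 6 | 6 | 5
q | 9 | 8 | 9 | 9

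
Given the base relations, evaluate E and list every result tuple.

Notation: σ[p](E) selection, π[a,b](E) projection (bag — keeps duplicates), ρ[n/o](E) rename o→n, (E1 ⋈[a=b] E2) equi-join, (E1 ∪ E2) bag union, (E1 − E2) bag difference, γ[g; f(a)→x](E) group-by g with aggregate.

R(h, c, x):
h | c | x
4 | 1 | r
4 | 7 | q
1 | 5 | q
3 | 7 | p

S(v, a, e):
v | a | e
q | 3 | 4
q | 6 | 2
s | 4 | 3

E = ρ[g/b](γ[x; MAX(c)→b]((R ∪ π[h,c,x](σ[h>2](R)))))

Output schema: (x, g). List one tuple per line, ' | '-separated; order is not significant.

Per-node cardinality:
  R → 4
  R → 4
  σ[h>2](R) → 3
  π[h,c,x](σ[h>2](R)) → 3
  (R ∪ π[h,c,x](σ[h>2](R))) → 7
  γ[x; MAX(c)→b]((R ∪ π[h,c,x](σ[h>2](R)))) → 3
  ρ[g/b](γ[x; MAX(c)→b]((R ∪ π[h,c,x](σ[h>2](R))))) → 3

== RESULT ==
x | g
p | 7
q | 7
r | 1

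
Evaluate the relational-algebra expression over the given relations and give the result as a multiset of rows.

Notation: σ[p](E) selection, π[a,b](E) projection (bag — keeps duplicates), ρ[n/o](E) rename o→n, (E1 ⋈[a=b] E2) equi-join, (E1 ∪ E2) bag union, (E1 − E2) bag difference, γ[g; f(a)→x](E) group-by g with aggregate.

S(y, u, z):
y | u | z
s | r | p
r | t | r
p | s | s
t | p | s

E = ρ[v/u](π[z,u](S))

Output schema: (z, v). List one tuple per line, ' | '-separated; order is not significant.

Subexpression sizes:
  S → 4
  π[z,u](S) → 4
  ρ[v/u](π[z,u](S)) → 4

== RESULT ==
z | v
p | r
r | t
s | p
s | s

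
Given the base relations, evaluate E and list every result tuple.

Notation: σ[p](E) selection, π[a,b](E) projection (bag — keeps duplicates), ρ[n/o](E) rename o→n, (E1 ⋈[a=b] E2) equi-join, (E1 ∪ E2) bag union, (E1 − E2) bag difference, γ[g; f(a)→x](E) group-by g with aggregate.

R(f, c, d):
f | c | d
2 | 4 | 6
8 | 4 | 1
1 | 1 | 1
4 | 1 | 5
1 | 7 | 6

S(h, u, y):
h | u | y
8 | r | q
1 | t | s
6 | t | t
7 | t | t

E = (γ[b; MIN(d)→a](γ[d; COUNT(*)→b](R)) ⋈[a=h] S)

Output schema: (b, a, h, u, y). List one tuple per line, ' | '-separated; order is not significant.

Per-node cardinality:
  R → 5
  γ[d; COUNT(*)→b](R) → 3
  γ[b; MIN(d)→a](γ[d; COUNT(*)→b](R)) → 2
  S → 4
  (γ[b; MIN(d)→a](γ[d; COUNT(*)→b](R)) ⋈[a=h] S) → 1

== RESULT ==
b | a | h | u | y
2 | 1 | 1 | t | s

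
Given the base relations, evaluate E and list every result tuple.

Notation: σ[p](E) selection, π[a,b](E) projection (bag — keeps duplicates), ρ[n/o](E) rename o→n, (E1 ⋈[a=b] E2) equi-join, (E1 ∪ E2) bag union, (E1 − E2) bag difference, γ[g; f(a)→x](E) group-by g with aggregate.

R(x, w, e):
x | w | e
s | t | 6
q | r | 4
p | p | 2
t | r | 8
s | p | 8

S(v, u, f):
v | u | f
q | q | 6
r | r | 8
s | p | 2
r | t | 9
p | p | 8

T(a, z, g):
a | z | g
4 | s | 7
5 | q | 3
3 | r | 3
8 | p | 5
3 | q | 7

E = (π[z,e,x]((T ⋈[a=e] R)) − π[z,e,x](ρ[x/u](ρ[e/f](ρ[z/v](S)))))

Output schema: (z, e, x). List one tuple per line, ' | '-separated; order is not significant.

Per-node cardinality:
  T → 5
  R → 5
  (T ⋈[a=e] R) → 3
  π[z,e,x]((T ⋈[a=e] R)) → 3
  S → 5
  ρ[z/v](S) → 5
  ρ[e/f](ρ[z/v](S)) → 5
  ρ[x/u](ρ[e/f](ρ[z/v](S))) → 5
  π[z,e,x](ρ[x/u](ρ[e/f](ρ[z/v](S)))) → 5
  (π[z,e,x]((T ⋈[a=e] R)) − π[z,e,x](ρ[x/u](ρ[e/f](ρ[z/v](S))))) → 3

== RESULT ==
z | e | x
p | 8 | s
p | 8 | t
s | 4 | q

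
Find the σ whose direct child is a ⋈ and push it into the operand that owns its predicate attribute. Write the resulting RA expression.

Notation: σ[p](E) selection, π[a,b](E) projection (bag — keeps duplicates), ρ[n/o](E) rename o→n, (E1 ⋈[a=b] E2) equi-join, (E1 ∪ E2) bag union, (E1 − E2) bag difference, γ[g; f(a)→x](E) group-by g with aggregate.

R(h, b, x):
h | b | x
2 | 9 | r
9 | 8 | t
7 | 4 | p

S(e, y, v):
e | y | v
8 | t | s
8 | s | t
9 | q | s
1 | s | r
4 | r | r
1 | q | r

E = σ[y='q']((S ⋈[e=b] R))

σ filters on y, owned by the left side.
E' = (σ[y='q'](S) ⋈[e=b] R)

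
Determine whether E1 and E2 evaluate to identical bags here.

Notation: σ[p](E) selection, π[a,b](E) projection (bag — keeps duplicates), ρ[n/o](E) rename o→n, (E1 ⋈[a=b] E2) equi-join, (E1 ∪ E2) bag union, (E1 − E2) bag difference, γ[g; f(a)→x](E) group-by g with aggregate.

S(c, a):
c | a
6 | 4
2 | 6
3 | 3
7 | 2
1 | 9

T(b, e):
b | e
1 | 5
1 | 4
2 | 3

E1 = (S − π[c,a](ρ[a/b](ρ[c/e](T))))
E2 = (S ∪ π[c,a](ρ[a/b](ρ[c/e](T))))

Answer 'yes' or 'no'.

E1 row counts bottom-up:
  S → 5
  T → 3
  ρ[c/e](T) → 3
  ρ[a/b](ρ[c/e](T)) → 3
  π[c,a](ρ[a/b](ρ[c/e](T))) → 3
  (S − π[c,a](ρ[a/b](ρ[c/e](T)))) → 5
E2 row counts bottom-up:
  S → 5
  T → 3
  ρ[c/e](T) → 3
  ρ[a/b](ρ[c/e](T)) → 3
  π[c,a](ρ[a/b](ρ[c/e](T))) → 3
  (S ∪ π[c,a](ρ[a/b](ρ[c/e](T)))) → 8

E1 result:
c | a
1 | 9
2 | 6
3 | 3
6 | 4
7 | 2
E2 result:
c | a
1 | 9
2 | 6
3 | 2
3 | 3
4 | 1
5 | 1
6 | 4
7 | 2
Witness: (5, 1) appears 0× in E1 but 1× in E2.

no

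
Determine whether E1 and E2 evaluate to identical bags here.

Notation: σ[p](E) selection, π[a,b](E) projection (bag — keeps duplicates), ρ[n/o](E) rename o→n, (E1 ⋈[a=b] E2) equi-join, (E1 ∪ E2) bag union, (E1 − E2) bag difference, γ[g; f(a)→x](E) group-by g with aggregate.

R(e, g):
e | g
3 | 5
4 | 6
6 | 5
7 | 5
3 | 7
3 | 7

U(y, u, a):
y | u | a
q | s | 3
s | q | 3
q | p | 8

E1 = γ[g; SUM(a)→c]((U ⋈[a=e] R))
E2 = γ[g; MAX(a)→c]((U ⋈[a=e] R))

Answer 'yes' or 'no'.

E1 per-node cardinality:
  U → 3
  R → 6
  (U ⋈[a=e] R) → 6
  γ[g; SUM(a)→c]((U ⋈[a=e] R)) → 2
E2 per-node cardinality:
  U → 3
  R → 6
  (U ⋈[a=e] R) → 6
  γ[g; MAX(a)→c]((U ⋈[a=e] R)) → 2

E1 result:
g | c
5 | 6
7 | 12
E2 result:
g | c
5 | 3
7 | 3
Witness: (5, 3) appears 0× in E1 but 1× in E2.

no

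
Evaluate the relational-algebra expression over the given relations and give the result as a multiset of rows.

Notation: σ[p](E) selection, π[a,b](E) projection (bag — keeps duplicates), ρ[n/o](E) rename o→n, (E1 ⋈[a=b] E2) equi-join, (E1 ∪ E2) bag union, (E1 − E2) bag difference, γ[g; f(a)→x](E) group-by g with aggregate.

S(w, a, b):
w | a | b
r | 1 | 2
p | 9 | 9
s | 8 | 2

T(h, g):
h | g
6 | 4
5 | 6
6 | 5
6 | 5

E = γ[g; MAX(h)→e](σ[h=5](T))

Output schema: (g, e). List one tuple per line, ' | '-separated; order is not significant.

Per-node cardinality:
  T → 4
  σ[h=5](T) → 1
  γ[g; MAX(h)→e](σ[h=5](T)) → 1

== RESULT ==
g | e
6 | 5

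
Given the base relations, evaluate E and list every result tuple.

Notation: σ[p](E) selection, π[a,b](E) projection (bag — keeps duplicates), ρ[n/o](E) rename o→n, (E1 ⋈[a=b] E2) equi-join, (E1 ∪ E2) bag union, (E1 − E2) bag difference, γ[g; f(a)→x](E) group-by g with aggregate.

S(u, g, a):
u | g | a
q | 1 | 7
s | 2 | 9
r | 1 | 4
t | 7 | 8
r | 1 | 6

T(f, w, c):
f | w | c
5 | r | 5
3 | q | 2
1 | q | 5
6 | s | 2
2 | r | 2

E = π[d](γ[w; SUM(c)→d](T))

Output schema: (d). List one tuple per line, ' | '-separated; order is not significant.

Per-node cardinality:
  T → 5
  γ[w; SUM(c)→d](T) → 3
  π[d](γ[w; SUM(c)→d](T)) → 3

== RESULT ==
d
2
7
7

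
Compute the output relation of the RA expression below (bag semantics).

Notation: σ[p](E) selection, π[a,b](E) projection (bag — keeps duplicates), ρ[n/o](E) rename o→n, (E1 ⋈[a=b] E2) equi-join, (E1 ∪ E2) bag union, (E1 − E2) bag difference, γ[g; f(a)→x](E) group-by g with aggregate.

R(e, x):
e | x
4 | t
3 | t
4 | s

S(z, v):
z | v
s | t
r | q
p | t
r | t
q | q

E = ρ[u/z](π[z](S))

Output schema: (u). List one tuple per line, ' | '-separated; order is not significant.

Stepwise |·|:
  S → 5
  π[z](S) → 5
  ρ[u/z](π[z](S)) → 5

== RESULT ==
u
p
q
r
r
s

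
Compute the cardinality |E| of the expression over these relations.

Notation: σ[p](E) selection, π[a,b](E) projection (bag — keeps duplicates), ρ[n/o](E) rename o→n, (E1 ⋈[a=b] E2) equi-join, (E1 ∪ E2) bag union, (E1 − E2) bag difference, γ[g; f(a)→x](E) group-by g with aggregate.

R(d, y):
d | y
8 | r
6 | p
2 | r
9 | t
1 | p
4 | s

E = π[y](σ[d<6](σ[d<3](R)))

Row counts bottom-up:
  R → 6
  σ[d<3](R) → 2
  σ[d<6](σ[d<3](R)) → 2
  π[y](σ[d<6](σ[d<3](R))) → 2

|E| = 2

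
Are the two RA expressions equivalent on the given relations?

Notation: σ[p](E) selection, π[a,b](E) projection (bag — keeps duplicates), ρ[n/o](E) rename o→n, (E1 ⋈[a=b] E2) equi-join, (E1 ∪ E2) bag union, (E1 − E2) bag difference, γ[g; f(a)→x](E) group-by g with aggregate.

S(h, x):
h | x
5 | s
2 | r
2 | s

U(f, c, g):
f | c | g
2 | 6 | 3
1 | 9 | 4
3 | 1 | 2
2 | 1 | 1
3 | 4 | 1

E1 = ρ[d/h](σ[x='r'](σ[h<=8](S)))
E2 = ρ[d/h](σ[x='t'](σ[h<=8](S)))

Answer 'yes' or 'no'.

E1 per-node cardinality:
  S → 3
  σ[h<=8](S) → 3
  σ[x='r'](σ[h<=8](S)) → 1
  ρ[d/h](σ[x='r'](σ[h<=8](S))) → 1
E2 per-node cardinality:
  S → 3
  σ[h<=8](S) → 3
  σ[x='t'](σ[h<=8](S)) → 0
  ρ[d/h](σ[x='t'](σ[h<=8](S))) → 0

E1 result:
d | x
2 | r
E2 result:
d | x
(0 rows)
Witness: (2, 'r') appears 1× in E1 but 0× in E2.

no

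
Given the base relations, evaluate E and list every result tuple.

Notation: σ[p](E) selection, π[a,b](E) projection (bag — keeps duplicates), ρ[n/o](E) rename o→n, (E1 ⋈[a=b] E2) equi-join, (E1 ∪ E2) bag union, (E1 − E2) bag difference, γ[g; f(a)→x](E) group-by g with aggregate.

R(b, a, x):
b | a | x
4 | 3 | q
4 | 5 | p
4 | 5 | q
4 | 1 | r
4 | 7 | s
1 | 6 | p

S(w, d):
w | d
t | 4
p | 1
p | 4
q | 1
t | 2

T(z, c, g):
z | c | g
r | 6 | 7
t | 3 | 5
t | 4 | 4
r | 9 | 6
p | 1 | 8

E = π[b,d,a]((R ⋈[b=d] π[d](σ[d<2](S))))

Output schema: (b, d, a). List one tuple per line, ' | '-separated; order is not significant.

Row counts bottom-up:
  R → 6
  S → 5
  σ[d<2](S) → 2
  π[d](σ[d<2](S)) → 2
  (R ⋈[b=d] π[d](σ[d<2](S))) → 2
  π[b,d,a]((R ⋈[b=d] π[d](σ[d<2](S)))) → 2

== RESULT ==
b | d | a
1 | 1 | 6
1 | 1 | 6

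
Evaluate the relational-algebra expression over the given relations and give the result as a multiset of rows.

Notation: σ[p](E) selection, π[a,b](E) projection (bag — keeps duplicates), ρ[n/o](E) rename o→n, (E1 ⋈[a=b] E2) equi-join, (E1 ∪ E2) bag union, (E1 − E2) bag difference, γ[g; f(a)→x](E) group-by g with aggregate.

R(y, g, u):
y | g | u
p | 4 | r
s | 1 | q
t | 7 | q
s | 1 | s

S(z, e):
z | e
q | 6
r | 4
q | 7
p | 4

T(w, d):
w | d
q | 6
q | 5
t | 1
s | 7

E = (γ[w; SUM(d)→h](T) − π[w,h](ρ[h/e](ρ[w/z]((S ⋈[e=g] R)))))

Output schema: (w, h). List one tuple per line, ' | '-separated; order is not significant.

Per-node cardinality:
  T → 4
  γ[w; SUM(d)→h](T) → 3
  S → 4
  R → 4
  (S ⋈[e=g] R) → 3
  ρ[w/z]((S ⋈[e=g] R)) → 3
  ρ[h/e](ρ[w/z]((S ⋈[e=g] R))) → 3
  π[w,h](ρ[h/e](ρ[w/z]((S ⋈[e=g] R)))) → 3
  (γ[w; SUM(d)→h](T) − π[w,h](ρ[h/e](ρ[w/z]((S ⋈[e=g] R))))) → 3

== RESULT ==
w | h
q | 11
s | 7
t | 1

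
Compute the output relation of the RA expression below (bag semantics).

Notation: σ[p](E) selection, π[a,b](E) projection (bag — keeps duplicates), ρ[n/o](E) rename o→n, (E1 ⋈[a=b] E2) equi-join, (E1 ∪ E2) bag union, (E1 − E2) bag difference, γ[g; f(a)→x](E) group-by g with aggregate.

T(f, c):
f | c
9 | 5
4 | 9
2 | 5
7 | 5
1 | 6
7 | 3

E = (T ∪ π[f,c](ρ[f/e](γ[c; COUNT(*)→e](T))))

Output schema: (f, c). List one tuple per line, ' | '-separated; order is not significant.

Subexpression sizes:
  T → 6
  T → 6
  γ[c; COUNT(*)→e](T) → 4
  ρ[f/e](γ[c; COUNT(*)→e](T)) → 4
  π[f,c](ρ[f/e](γ[c; COUNT(*)→e](T))) → 4
  (T ∪ π[f,c](ρ[f/e](γ[c; COUNT(*)→e](T)))) → 10

== RESULT ==
f | c
1 | 3
1 | 6
1 | 6
1 | 9
2 | 5
3 | 5
4 | 9
7 | 3
7 | 5
9 | 5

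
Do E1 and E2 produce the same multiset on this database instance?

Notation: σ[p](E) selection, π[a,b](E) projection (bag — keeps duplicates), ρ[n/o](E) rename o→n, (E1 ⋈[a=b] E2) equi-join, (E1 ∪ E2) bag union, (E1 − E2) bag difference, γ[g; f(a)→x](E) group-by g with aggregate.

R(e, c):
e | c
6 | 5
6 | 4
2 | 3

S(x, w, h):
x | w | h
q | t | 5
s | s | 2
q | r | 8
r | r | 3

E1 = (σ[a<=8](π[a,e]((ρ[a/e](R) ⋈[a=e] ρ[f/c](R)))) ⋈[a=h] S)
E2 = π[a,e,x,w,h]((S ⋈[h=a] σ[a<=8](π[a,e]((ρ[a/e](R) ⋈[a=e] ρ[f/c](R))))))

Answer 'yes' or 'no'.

E1 subexpression sizes:
  R → 3
  ρ[a/e](R) → 3
  R → 3
  ρ[f/c](R) → 3
  (ρ[a/e](R) ⋈[a=e] ρ[f/c](R)) → 5
  π[a,e]((ρ[a/e](R) ⋈[a=e] ρ[f/c](R))) → 5
  σ[a<=8](π[a,e]((ρ[a/e](R) ⋈[a=e] ρ[f/c](R)))) → 5
  S → 4
  (σ[a<=8](π[a,e]((ρ[a/e](R) ⋈[a=e] ρ[f/c](R)))) ⋈[a=h] S) → 1
E2 subexpression sizes:
  S → 4
  R → 3
  ρ[a/e](R) → 3
  R → 3
  ρ[f/c](R) → 3
  (ρ[a/e](R) ⋈[a=e] ρ[f/c](R)) → 5
  π[a,e]((ρ[a/e](R) ⋈[a=e] ρ[f/c](R))) → 5
  σ[a<=8](π[a,e]((ρ[a/e](R) ⋈[a=e] ρ[f/c](R)))) → 5
  (S ⋈[h=a] σ[a<=8](π[a,e]((ρ[a/e](R) ⋈[a=e] ρ[f/c](R))))) → 1
  π[a,e,x,w,h]((S ⋈[h=a] σ[a<=8](π[a,e]((ρ[a/e](R) ⋈[a=e] ρ[f/c](R)))))) → 1

E1 and E2 produce the same multiset:
a | e | x | w | h
2 | 2 | s | s | 2

yes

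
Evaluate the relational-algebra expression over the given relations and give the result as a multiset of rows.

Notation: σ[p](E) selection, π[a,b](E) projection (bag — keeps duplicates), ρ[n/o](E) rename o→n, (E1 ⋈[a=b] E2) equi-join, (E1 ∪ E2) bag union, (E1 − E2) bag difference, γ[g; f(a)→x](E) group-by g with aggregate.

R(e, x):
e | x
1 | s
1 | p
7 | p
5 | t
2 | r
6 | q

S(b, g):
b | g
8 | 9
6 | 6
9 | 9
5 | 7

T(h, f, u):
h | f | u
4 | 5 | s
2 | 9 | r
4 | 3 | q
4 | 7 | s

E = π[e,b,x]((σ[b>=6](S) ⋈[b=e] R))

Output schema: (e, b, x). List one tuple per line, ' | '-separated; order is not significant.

Per-node cardinality:
  S → 4
  σ[b>=6](S) → 3
  R → 6
  (σ[b>=6](S) ⋈[b=e] R) → 1
  π[e,b,x]((σ[b>=6](S) ⋈[b=e] R)) → 1

== RESULT ==
e | b | x
6 | 6 | q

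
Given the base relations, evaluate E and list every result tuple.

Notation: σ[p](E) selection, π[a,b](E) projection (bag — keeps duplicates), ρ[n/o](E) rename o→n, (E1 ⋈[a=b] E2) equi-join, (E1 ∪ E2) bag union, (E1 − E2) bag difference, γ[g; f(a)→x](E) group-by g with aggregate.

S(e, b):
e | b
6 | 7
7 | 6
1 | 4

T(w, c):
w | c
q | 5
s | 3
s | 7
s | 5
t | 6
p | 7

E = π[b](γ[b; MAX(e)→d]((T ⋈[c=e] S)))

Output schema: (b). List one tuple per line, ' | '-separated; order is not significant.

Per-node cardinality:
  T → 6
  S → 3
  (T ⋈[c=e] S) → 3
  γ[b; MAX(e)→d]((T ⋈[c=e] S)) → 2
  π[b](γ[b; MAX(e)→d]((T ⋈[c=e] S))) → 2

== RESULT ==
b
6
7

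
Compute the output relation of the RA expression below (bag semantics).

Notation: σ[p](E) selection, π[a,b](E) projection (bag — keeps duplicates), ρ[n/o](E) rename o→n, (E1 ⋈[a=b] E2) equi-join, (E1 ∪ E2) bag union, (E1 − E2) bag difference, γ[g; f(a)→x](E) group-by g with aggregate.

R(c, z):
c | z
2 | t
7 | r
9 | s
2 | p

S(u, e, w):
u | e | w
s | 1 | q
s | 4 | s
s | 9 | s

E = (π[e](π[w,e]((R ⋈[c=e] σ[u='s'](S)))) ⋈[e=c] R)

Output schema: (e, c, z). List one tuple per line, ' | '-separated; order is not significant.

Per-node cardinality:
  R → 4
  S → 3
  σ[u='s'](S) → 3
  (R ⋈[c=e] σ[u='s'](S)) → 1
  π[w,e]((R ⋈[c=e] σ[u='s'](S))) → 1
  π[e](π[w,e]((R ⋈[c=e] σ[u='s'](S)))) → 1
  R → 4
  (π[e](π[w,e]((R ⋈[c=e] σ[u='s'](S)))) ⋈[e=c] R) → 1

== RESULT ==
e | c | z
9 | 9 | s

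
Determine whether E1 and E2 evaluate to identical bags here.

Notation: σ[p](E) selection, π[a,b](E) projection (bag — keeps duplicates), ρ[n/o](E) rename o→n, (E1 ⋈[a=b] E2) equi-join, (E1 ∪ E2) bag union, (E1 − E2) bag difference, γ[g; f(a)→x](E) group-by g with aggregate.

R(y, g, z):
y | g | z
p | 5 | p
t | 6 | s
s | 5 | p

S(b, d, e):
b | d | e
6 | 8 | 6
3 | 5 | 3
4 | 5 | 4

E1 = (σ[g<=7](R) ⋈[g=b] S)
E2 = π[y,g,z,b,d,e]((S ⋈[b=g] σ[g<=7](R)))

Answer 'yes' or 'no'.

E1 subexpression sizes:
  R → 3
  σ[g<=7](R) → 3
  S → 3
  (σ[g<=7](R) ⋈[g=b] S) → 1
E2 subexpression sizes:
  S → 3
  R → 3
  σ[g<=7](R) → 3
  (S ⋈[b=g] σ[g<=7](R)) → 1
  π[y,g,z,b,d,e]((S ⋈[b=g] σ[g<=7](R))) → 1

E1 and E2 produce the same multiset:
y | g | z | b | d | e
t | 6 | s | 6 | 8 | 6

yes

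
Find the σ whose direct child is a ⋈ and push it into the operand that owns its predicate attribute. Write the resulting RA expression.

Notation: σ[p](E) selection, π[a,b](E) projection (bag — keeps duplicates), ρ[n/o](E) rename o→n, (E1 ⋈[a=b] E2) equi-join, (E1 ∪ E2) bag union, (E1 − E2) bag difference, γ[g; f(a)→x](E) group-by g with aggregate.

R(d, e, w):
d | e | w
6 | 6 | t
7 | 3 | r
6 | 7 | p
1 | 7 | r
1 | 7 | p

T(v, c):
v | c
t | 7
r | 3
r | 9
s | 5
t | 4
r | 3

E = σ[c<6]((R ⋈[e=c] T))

σ filters on c, owned by the right side.
E' = (R ⋈[e=c] σ[c<6](T))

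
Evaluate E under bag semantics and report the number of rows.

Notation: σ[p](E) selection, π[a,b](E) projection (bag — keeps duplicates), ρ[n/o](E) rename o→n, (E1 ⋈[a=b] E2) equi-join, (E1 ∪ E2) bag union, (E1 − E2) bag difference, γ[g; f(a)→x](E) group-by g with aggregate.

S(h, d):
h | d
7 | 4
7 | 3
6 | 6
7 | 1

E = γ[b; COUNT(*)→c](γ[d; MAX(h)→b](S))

Subexpression sizes:
  S → 4
  γ[d; MAX(h)→b](S) → 4
  γ[b; COUNT(*)→c](γ[d; MAX(h)→b](S)) → 2

|E| = 2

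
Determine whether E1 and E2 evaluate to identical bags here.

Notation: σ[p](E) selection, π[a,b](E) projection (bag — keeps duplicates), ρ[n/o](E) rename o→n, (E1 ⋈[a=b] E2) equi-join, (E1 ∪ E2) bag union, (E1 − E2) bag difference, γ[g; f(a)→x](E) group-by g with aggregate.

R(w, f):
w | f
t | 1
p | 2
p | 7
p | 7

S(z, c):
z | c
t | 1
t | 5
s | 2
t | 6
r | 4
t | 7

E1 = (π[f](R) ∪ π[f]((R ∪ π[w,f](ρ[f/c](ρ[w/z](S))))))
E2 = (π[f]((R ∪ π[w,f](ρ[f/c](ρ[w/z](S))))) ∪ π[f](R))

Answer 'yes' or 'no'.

E1 row counts bottom-up:
  R → 4
  π[f](R) → 4
  R → 4
  S → 6
  ρ[w/z](S) → 6
  ρ[f/c](ρ[w/z](S)) → 6
  π[w,f](ρ[f/c](ρ[w/z](S))) → 6
  (R ∪ π[w,f](ρ[f/c](ρ[w/z](S)))) → 10
  π[f]((R ∪ π[w,f](ρ[f/c](ρ[w/z](S))))) → 10
  (π[f](R) ∪ π[f]((R ∪ π[w,f](ρ[f/c](ρ[w/z](S)))))) → 14
E2 row counts bottom-up:
  R → 4
  S → 6
  ρ[w/z](S) → 6
  ρ[f/c](ρ[w/z](S)) → 6
  π[w,f](ρ[f/c](ρ[w/z](S))) → 6
  (R ∪ π[w,f](ρ[f/c](ρ[w/z](S)))) → 10
  π[f]((R ∪ π[w,f](ρ[f/c](ρ[w/z](S))))) → 10
  R → 4
  π[f](R) → 4
  (π[f]((R ∪ π[w,f](ρ[f/c](ρ[w/z](S))))) ∪ π[f](R)) → 14

E1 and E2 produce the same multiset:
f
1
1
1
2
2
2
4
5
6
7
7
7
7
7

yes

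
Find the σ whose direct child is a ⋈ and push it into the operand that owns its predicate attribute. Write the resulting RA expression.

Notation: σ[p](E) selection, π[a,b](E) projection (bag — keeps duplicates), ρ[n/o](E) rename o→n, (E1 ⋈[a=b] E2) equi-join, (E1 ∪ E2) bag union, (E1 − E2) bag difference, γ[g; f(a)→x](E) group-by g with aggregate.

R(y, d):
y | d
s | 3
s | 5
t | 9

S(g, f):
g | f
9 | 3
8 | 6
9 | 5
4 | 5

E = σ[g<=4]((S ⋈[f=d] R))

σ filters on g, owned by the left side.
E' = (σ[g<=4](S) ⋈[f=d] R)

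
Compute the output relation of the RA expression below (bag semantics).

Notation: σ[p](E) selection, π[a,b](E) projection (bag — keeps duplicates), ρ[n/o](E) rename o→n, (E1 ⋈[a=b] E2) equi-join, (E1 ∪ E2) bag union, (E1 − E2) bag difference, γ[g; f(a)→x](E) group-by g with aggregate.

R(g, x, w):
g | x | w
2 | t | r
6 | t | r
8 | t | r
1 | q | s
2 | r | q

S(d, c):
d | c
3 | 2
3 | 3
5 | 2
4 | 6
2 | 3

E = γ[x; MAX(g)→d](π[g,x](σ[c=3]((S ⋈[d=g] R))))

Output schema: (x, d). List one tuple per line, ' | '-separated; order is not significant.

Subexpression sizes:
  S → 5
  R → 5
  (S ⋈[d=g] R) → 2
  σ[c=3]((S ⋈[d=g] R)) → 2
  π[g,x](σ[c=3]((S ⋈[d=g] R))) → 2
  γ[x; MAX(g)→d](π[g,x](σ[c=3]((S ⋈[d=g] R)))) → 2

== RESULT ==
x | d
r | 2
t | 2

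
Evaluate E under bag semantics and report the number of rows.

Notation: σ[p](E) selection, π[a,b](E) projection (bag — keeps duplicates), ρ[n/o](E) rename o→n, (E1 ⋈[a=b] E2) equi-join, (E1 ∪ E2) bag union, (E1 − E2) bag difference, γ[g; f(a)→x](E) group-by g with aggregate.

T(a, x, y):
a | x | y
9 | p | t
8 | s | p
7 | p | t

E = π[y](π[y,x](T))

Subexpression sizes:
  T → 3
  π[y,x](T) → 3
  π[y](π[y,x](T)) → 3

|E| = 3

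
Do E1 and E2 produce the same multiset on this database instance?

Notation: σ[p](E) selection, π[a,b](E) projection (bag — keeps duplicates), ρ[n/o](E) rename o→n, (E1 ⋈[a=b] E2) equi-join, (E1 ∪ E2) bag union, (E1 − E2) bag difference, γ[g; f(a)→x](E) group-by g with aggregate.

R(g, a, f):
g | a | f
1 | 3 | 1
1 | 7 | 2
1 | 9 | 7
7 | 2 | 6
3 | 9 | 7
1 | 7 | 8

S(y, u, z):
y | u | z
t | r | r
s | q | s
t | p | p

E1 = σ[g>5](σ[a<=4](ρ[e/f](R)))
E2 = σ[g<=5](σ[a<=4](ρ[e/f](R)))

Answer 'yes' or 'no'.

E1 per-node cardinality:
  R → 6
  ρ[e/f](R) → 6
  σ[a<=4](ρ[e/f](R)) → 2
  σ[g>5](σ[a<=4](ρ[e/f](R))) → 1
E2 per-node cardinality:
  R → 6
  ρ[e/f](R) → 6
  σ[a<=4](ρ[e/f](R)) → 2
  σ[g<=5](σ[a<=4](ρ[e/f](R))) → 1

E1 result:
g | a | e
7 | 2 | 6
E2 result:
g | a | e
1 | 3 | 1
Witness: (1, 3, 1) appears 0× in E1 but 1× in E2.

no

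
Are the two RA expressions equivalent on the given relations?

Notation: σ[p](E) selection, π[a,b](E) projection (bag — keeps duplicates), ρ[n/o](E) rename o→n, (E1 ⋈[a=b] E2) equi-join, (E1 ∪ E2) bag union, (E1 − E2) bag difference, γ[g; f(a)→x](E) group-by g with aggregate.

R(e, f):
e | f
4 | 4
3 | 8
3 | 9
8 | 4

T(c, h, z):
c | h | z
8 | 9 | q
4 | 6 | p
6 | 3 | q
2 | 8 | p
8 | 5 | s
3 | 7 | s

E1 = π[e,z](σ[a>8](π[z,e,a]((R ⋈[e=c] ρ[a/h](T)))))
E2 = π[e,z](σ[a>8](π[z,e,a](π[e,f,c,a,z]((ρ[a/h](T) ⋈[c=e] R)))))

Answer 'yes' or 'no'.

E1 subexpression sizes:
  R → 4
  T → 6
  ρ[a/h](T) → 6
  (R ⋈[e=c] ρ[a/h](T)) → 5
  π[z,e,a]((R ⋈[e=c] ρ[a/h](T))) → 5
  σ[a>8](π[z,e,a]((R ⋈[e=c] ρ[a/h](T)))) → 1
  π[e,z](σ[a>8](π[z,e,a]((R ⋈[e=c] ρ[a/h](T))))) → 1
E2 subexpression sizes:
  T → 6
  ρ[a/h](T) → 6
  R → 4
  (ρ[a/h](T) ⋈[c=e] R) → 5
  π[e,f,c,a,z]((ρ[a/h](T) ⋈[c=e] R)) → 5
  π[z,e,a](π[e,f,c,a,z]((ρ[a/h](T) ⋈[c=e] R))) → 5
  σ[a>8](π[z,e,a](π[e,f,c,a,z]((ρ[a/h](T) ⋈[c=e] R)))) → 1
  π[e,z](σ[a>8](π[z,e,a](π[e,f,c,a,z]((ρ[a/h](T) ⋈[c=e] R))))) → 1

E1 and E2 produce the same multiset:
e | z
8 | q

yes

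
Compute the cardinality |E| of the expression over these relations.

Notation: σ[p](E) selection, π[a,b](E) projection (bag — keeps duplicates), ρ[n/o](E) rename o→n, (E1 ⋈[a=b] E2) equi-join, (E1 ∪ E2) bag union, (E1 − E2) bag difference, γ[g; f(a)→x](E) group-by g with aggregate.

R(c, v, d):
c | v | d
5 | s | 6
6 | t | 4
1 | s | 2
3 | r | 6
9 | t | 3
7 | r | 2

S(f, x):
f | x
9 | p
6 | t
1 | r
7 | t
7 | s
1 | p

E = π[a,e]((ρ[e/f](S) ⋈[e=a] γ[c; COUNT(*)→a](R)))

Row counts bottom-up:
  S → 6
  ρ[e/f](S) → 6
  R → 6
  γ[c; COUNT(*)→a](R) → 6
  (ρ[e/f](S) ⋈[e=a] γ[c; COUNT(*)→a](R)) → 12
  π[a,e]((ρ[e/f](S) ⋈[e=a] γ[c; COUNT(*)→a](R))) → 12

|E| = 12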